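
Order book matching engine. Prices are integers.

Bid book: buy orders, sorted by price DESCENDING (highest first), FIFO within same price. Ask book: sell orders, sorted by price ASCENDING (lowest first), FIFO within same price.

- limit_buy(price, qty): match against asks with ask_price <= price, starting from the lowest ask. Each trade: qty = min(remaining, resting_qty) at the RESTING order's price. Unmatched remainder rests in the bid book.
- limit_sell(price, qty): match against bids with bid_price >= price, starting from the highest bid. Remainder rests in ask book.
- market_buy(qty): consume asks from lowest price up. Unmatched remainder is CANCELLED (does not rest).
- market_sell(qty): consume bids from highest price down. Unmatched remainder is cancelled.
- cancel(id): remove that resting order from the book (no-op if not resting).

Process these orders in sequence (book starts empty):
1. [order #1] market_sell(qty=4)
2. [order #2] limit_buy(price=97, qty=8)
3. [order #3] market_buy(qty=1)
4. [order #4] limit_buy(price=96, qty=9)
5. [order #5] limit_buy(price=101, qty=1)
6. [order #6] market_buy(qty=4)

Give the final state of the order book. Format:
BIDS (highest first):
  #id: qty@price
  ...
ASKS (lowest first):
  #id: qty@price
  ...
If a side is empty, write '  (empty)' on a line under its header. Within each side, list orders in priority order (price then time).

After op 1 [order #1] market_sell(qty=4): fills=none; bids=[-] asks=[-]
After op 2 [order #2] limit_buy(price=97, qty=8): fills=none; bids=[#2:8@97] asks=[-]
After op 3 [order #3] market_buy(qty=1): fills=none; bids=[#2:8@97] asks=[-]
After op 4 [order #4] limit_buy(price=96, qty=9): fills=none; bids=[#2:8@97 #4:9@96] asks=[-]
After op 5 [order #5] limit_buy(price=101, qty=1): fills=none; bids=[#5:1@101 #2:8@97 #4:9@96] asks=[-]
After op 6 [order #6] market_buy(qty=4): fills=none; bids=[#5:1@101 #2:8@97 #4:9@96] asks=[-]

Answer: BIDS (highest first):
  #5: 1@101
  #2: 8@97
  #4: 9@96
ASKS (lowest first):
  (empty)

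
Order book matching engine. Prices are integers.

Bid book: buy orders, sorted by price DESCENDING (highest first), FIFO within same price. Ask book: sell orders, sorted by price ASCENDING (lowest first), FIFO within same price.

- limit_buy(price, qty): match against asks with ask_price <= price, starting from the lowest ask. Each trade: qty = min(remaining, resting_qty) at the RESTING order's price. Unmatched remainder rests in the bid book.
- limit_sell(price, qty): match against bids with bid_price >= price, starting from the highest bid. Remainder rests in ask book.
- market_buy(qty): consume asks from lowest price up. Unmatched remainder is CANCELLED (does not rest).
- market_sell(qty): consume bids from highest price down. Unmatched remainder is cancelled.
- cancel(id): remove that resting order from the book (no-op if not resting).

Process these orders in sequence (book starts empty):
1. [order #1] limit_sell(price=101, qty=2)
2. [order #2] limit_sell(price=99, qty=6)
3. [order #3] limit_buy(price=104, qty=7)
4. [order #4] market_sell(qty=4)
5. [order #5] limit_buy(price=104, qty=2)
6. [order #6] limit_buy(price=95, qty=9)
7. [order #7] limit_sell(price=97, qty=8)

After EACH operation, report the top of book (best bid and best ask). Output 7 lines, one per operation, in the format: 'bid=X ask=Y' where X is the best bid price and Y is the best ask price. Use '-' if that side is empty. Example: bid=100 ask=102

After op 1 [order #1] limit_sell(price=101, qty=2): fills=none; bids=[-] asks=[#1:2@101]
After op 2 [order #2] limit_sell(price=99, qty=6): fills=none; bids=[-] asks=[#2:6@99 #1:2@101]
After op 3 [order #3] limit_buy(price=104, qty=7): fills=#3x#2:6@99 #3x#1:1@101; bids=[-] asks=[#1:1@101]
After op 4 [order #4] market_sell(qty=4): fills=none; bids=[-] asks=[#1:1@101]
After op 5 [order #5] limit_buy(price=104, qty=2): fills=#5x#1:1@101; bids=[#5:1@104] asks=[-]
After op 6 [order #6] limit_buy(price=95, qty=9): fills=none; bids=[#5:1@104 #6:9@95] asks=[-]
After op 7 [order #7] limit_sell(price=97, qty=8): fills=#5x#7:1@104; bids=[#6:9@95] asks=[#7:7@97]

Answer: bid=- ask=101
bid=- ask=99
bid=- ask=101
bid=- ask=101
bid=104 ask=-
bid=104 ask=-
bid=95 ask=97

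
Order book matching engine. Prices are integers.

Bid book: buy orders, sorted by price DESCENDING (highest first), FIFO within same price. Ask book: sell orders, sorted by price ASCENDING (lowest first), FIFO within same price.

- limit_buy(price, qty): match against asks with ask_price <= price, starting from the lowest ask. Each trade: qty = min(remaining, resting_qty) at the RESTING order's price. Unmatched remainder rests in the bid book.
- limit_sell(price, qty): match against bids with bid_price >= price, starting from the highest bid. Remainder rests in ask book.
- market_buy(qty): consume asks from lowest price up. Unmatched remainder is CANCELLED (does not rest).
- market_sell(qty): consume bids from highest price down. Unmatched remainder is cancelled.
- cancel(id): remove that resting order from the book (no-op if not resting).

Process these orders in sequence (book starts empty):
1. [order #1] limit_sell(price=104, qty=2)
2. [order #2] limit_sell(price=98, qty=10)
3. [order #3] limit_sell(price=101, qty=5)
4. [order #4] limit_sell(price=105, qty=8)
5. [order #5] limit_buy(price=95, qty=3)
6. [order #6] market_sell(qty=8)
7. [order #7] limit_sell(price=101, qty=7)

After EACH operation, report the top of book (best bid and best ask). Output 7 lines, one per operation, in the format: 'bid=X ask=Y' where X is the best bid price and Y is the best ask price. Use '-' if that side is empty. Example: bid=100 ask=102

Answer: bid=- ask=104
bid=- ask=98
bid=- ask=98
bid=- ask=98
bid=95 ask=98
bid=- ask=98
bid=- ask=98

Derivation:
After op 1 [order #1] limit_sell(price=104, qty=2): fills=none; bids=[-] asks=[#1:2@104]
After op 2 [order #2] limit_sell(price=98, qty=10): fills=none; bids=[-] asks=[#2:10@98 #1:2@104]
After op 3 [order #3] limit_sell(price=101, qty=5): fills=none; bids=[-] asks=[#2:10@98 #3:5@101 #1:2@104]
After op 4 [order #4] limit_sell(price=105, qty=8): fills=none; bids=[-] asks=[#2:10@98 #3:5@101 #1:2@104 #4:8@105]
After op 5 [order #5] limit_buy(price=95, qty=3): fills=none; bids=[#5:3@95] asks=[#2:10@98 #3:5@101 #1:2@104 #4:8@105]
After op 6 [order #6] market_sell(qty=8): fills=#5x#6:3@95; bids=[-] asks=[#2:10@98 #3:5@101 #1:2@104 #4:8@105]
After op 7 [order #7] limit_sell(price=101, qty=7): fills=none; bids=[-] asks=[#2:10@98 #3:5@101 #7:7@101 #1:2@104 #4:8@105]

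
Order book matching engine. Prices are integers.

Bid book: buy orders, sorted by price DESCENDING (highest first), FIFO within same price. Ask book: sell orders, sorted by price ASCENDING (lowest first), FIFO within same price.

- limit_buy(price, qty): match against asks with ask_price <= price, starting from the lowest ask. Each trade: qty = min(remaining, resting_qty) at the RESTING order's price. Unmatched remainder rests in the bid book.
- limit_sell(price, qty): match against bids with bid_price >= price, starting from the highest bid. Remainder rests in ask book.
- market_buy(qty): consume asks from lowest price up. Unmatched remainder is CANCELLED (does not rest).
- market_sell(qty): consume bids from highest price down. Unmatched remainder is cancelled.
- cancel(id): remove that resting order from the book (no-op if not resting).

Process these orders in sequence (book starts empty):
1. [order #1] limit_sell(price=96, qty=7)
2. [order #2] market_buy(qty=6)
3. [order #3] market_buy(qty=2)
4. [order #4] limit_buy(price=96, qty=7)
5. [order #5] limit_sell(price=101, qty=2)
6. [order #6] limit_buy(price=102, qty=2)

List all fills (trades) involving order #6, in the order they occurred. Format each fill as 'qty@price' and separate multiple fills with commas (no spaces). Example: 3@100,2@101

Answer: 2@101

Derivation:
After op 1 [order #1] limit_sell(price=96, qty=7): fills=none; bids=[-] asks=[#1:7@96]
After op 2 [order #2] market_buy(qty=6): fills=#2x#1:6@96; bids=[-] asks=[#1:1@96]
After op 3 [order #3] market_buy(qty=2): fills=#3x#1:1@96; bids=[-] asks=[-]
After op 4 [order #4] limit_buy(price=96, qty=7): fills=none; bids=[#4:7@96] asks=[-]
After op 5 [order #5] limit_sell(price=101, qty=2): fills=none; bids=[#4:7@96] asks=[#5:2@101]
After op 6 [order #6] limit_buy(price=102, qty=2): fills=#6x#5:2@101; bids=[#4:7@96] asks=[-]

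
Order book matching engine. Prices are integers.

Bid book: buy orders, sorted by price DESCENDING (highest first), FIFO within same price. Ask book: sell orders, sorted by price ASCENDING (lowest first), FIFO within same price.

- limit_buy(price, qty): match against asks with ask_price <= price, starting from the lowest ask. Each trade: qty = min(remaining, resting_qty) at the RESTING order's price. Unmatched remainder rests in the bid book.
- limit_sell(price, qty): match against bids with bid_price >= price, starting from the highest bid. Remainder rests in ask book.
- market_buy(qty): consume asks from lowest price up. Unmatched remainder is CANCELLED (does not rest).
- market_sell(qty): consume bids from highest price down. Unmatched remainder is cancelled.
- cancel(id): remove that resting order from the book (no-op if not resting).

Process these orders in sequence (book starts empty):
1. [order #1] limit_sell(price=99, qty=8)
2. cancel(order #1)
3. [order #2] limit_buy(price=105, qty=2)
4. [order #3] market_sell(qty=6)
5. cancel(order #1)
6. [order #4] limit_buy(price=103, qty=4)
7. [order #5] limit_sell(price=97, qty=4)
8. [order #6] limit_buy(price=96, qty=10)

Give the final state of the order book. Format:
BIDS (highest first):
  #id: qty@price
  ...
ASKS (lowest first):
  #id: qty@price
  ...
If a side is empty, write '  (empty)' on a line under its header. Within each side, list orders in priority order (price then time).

Answer: BIDS (highest first):
  #6: 10@96
ASKS (lowest first):
  (empty)

Derivation:
After op 1 [order #1] limit_sell(price=99, qty=8): fills=none; bids=[-] asks=[#1:8@99]
After op 2 cancel(order #1): fills=none; bids=[-] asks=[-]
After op 3 [order #2] limit_buy(price=105, qty=2): fills=none; bids=[#2:2@105] asks=[-]
After op 4 [order #3] market_sell(qty=6): fills=#2x#3:2@105; bids=[-] asks=[-]
After op 5 cancel(order #1): fills=none; bids=[-] asks=[-]
After op 6 [order #4] limit_buy(price=103, qty=4): fills=none; bids=[#4:4@103] asks=[-]
After op 7 [order #5] limit_sell(price=97, qty=4): fills=#4x#5:4@103; bids=[-] asks=[-]
After op 8 [order #6] limit_buy(price=96, qty=10): fills=none; bids=[#6:10@96] asks=[-]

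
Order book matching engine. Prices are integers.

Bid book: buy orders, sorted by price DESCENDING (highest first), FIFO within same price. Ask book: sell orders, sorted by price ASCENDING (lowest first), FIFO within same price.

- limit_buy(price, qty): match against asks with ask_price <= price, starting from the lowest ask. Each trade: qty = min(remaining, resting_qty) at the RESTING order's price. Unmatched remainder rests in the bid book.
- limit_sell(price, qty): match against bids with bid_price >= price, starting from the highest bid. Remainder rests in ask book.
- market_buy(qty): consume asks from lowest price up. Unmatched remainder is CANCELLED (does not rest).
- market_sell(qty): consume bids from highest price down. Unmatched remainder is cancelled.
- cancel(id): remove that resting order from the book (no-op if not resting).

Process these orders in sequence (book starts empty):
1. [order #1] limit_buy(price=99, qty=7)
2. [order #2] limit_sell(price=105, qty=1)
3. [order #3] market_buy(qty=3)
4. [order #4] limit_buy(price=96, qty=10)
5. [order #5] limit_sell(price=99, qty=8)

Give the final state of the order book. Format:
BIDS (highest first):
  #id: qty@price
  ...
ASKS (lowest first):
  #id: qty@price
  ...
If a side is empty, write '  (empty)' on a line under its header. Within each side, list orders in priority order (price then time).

After op 1 [order #1] limit_buy(price=99, qty=7): fills=none; bids=[#1:7@99] asks=[-]
After op 2 [order #2] limit_sell(price=105, qty=1): fills=none; bids=[#1:7@99] asks=[#2:1@105]
After op 3 [order #3] market_buy(qty=3): fills=#3x#2:1@105; bids=[#1:7@99] asks=[-]
After op 4 [order #4] limit_buy(price=96, qty=10): fills=none; bids=[#1:7@99 #4:10@96] asks=[-]
After op 5 [order #5] limit_sell(price=99, qty=8): fills=#1x#5:7@99; bids=[#4:10@96] asks=[#5:1@99]

Answer: BIDS (highest first):
  #4: 10@96
ASKS (lowest first):
  #5: 1@99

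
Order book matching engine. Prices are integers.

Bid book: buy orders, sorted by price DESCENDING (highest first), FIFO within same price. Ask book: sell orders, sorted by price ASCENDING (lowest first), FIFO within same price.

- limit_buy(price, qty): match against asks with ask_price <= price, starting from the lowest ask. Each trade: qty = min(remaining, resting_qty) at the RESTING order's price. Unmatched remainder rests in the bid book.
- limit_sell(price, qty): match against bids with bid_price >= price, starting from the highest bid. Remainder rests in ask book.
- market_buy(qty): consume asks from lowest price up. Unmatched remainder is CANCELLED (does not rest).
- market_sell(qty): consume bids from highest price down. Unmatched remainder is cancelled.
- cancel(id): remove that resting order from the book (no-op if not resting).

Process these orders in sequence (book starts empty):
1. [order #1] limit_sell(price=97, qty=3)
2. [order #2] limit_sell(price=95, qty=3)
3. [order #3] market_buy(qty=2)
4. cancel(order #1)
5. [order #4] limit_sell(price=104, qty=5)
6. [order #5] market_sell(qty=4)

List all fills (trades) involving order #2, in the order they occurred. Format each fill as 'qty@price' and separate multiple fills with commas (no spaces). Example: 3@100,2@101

Answer: 2@95

Derivation:
After op 1 [order #1] limit_sell(price=97, qty=3): fills=none; bids=[-] asks=[#1:3@97]
After op 2 [order #2] limit_sell(price=95, qty=3): fills=none; bids=[-] asks=[#2:3@95 #1:3@97]
After op 3 [order #3] market_buy(qty=2): fills=#3x#2:2@95; bids=[-] asks=[#2:1@95 #1:3@97]
After op 4 cancel(order #1): fills=none; bids=[-] asks=[#2:1@95]
After op 5 [order #4] limit_sell(price=104, qty=5): fills=none; bids=[-] asks=[#2:1@95 #4:5@104]
After op 6 [order #5] market_sell(qty=4): fills=none; bids=[-] asks=[#2:1@95 #4:5@104]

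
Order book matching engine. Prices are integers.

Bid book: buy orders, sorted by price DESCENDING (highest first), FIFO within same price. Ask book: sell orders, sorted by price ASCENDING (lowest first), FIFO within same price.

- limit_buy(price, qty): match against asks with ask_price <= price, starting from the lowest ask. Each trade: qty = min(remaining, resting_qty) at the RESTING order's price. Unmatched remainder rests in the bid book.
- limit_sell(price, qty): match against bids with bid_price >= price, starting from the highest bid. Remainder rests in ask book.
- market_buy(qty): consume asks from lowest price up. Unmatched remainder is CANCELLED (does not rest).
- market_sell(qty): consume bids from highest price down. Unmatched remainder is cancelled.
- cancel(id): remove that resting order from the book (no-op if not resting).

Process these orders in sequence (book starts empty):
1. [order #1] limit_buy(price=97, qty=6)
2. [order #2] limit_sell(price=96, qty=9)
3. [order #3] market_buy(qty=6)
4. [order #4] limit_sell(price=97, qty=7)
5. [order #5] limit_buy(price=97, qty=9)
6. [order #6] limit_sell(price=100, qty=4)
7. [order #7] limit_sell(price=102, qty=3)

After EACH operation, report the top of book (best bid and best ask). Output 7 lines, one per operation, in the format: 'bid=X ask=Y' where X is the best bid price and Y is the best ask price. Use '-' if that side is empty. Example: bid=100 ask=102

After op 1 [order #1] limit_buy(price=97, qty=6): fills=none; bids=[#1:6@97] asks=[-]
After op 2 [order #2] limit_sell(price=96, qty=9): fills=#1x#2:6@97; bids=[-] asks=[#2:3@96]
After op 3 [order #3] market_buy(qty=6): fills=#3x#2:3@96; bids=[-] asks=[-]
After op 4 [order #4] limit_sell(price=97, qty=7): fills=none; bids=[-] asks=[#4:7@97]
After op 5 [order #5] limit_buy(price=97, qty=9): fills=#5x#4:7@97; bids=[#5:2@97] asks=[-]
After op 6 [order #6] limit_sell(price=100, qty=4): fills=none; bids=[#5:2@97] asks=[#6:4@100]
After op 7 [order #7] limit_sell(price=102, qty=3): fills=none; bids=[#5:2@97] asks=[#6:4@100 #7:3@102]

Answer: bid=97 ask=-
bid=- ask=96
bid=- ask=-
bid=- ask=97
bid=97 ask=-
bid=97 ask=100
bid=97 ask=100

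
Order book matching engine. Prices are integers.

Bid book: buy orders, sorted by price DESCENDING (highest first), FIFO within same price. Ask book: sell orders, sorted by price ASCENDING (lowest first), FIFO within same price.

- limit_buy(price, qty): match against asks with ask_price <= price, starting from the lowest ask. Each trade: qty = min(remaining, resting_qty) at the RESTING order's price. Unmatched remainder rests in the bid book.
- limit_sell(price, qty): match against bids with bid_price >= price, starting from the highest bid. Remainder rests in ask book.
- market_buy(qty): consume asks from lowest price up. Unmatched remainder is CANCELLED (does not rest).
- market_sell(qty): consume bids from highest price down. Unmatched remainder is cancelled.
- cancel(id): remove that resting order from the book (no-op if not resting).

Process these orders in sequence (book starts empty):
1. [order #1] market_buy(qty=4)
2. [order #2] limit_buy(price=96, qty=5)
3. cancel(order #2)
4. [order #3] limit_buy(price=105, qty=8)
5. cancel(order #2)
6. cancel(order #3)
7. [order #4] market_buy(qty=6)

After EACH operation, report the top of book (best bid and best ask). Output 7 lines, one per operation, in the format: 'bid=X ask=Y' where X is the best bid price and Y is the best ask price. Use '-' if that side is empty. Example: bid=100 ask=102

Answer: bid=- ask=-
bid=96 ask=-
bid=- ask=-
bid=105 ask=-
bid=105 ask=-
bid=- ask=-
bid=- ask=-

Derivation:
After op 1 [order #1] market_buy(qty=4): fills=none; bids=[-] asks=[-]
After op 2 [order #2] limit_buy(price=96, qty=5): fills=none; bids=[#2:5@96] asks=[-]
After op 3 cancel(order #2): fills=none; bids=[-] asks=[-]
After op 4 [order #3] limit_buy(price=105, qty=8): fills=none; bids=[#3:8@105] asks=[-]
After op 5 cancel(order #2): fills=none; bids=[#3:8@105] asks=[-]
After op 6 cancel(order #3): fills=none; bids=[-] asks=[-]
After op 7 [order #4] market_buy(qty=6): fills=none; bids=[-] asks=[-]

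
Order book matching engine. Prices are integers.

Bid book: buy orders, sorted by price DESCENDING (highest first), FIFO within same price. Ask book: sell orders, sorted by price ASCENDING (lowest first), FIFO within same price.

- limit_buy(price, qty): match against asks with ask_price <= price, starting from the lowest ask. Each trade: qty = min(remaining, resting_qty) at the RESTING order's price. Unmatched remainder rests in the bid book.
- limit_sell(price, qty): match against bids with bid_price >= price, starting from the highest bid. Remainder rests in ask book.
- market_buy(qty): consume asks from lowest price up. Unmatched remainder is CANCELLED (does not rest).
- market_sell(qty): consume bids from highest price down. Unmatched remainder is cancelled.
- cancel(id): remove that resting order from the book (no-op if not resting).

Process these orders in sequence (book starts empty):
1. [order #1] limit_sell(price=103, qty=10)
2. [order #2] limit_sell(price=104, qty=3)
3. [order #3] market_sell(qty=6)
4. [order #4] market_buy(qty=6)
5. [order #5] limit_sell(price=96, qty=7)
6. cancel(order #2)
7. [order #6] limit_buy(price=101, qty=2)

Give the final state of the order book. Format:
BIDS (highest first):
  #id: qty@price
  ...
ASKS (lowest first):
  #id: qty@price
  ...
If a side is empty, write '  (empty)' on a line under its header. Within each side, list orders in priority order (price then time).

After op 1 [order #1] limit_sell(price=103, qty=10): fills=none; bids=[-] asks=[#1:10@103]
After op 2 [order #2] limit_sell(price=104, qty=3): fills=none; bids=[-] asks=[#1:10@103 #2:3@104]
After op 3 [order #3] market_sell(qty=6): fills=none; bids=[-] asks=[#1:10@103 #2:3@104]
After op 4 [order #4] market_buy(qty=6): fills=#4x#1:6@103; bids=[-] asks=[#1:4@103 #2:3@104]
After op 5 [order #5] limit_sell(price=96, qty=7): fills=none; bids=[-] asks=[#5:7@96 #1:4@103 #2:3@104]
After op 6 cancel(order #2): fills=none; bids=[-] asks=[#5:7@96 #1:4@103]
After op 7 [order #6] limit_buy(price=101, qty=2): fills=#6x#5:2@96; bids=[-] asks=[#5:5@96 #1:4@103]

Answer: BIDS (highest first):
  (empty)
ASKS (lowest first):
  #5: 5@96
  #1: 4@103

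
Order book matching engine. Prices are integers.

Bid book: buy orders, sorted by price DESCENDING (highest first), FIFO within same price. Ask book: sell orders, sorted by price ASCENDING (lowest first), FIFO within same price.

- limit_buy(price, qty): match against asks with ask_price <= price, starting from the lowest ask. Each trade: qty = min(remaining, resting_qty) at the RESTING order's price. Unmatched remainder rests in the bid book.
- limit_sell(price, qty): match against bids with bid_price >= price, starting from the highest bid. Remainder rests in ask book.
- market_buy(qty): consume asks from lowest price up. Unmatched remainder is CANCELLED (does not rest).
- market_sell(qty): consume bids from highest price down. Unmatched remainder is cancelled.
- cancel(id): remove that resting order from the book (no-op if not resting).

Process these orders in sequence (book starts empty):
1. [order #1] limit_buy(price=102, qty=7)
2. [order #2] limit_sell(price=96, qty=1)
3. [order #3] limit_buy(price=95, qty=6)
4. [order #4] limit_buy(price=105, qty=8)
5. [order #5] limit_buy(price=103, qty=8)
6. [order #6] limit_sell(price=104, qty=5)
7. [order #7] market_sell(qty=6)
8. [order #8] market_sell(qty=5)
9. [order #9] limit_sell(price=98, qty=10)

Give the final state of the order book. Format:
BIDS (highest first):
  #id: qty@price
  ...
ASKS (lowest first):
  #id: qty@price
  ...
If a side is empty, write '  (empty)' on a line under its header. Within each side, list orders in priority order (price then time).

After op 1 [order #1] limit_buy(price=102, qty=7): fills=none; bids=[#1:7@102] asks=[-]
After op 2 [order #2] limit_sell(price=96, qty=1): fills=#1x#2:1@102; bids=[#1:6@102] asks=[-]
After op 3 [order #3] limit_buy(price=95, qty=6): fills=none; bids=[#1:6@102 #3:6@95] asks=[-]
After op 4 [order #4] limit_buy(price=105, qty=8): fills=none; bids=[#4:8@105 #1:6@102 #3:6@95] asks=[-]
After op 5 [order #5] limit_buy(price=103, qty=8): fills=none; bids=[#4:8@105 #5:8@103 #1:6@102 #3:6@95] asks=[-]
After op 6 [order #6] limit_sell(price=104, qty=5): fills=#4x#6:5@105; bids=[#4:3@105 #5:8@103 #1:6@102 #3:6@95] asks=[-]
After op 7 [order #7] market_sell(qty=6): fills=#4x#7:3@105 #5x#7:3@103; bids=[#5:5@103 #1:6@102 #3:6@95] asks=[-]
After op 8 [order #8] market_sell(qty=5): fills=#5x#8:5@103; bids=[#1:6@102 #3:6@95] asks=[-]
After op 9 [order #9] limit_sell(price=98, qty=10): fills=#1x#9:6@102; bids=[#3:6@95] asks=[#9:4@98]

Answer: BIDS (highest first):
  #3: 6@95
ASKS (lowest first):
  #9: 4@98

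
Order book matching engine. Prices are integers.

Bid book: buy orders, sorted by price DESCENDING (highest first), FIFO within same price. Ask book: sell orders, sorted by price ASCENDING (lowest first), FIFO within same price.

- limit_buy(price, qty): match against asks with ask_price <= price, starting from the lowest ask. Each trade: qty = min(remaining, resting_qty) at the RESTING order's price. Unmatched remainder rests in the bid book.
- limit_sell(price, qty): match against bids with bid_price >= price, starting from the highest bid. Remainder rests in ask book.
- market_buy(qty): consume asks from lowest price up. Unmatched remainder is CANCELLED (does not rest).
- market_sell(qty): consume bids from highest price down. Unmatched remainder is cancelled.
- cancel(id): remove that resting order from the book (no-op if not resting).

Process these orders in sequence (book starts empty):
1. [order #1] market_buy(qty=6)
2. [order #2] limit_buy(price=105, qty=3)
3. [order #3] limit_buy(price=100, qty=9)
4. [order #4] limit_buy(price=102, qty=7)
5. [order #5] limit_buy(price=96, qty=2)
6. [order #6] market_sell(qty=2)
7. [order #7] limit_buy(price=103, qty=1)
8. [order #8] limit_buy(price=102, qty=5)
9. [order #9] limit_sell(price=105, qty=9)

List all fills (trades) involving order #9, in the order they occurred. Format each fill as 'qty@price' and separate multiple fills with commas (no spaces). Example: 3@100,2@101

Answer: 1@105

Derivation:
After op 1 [order #1] market_buy(qty=6): fills=none; bids=[-] asks=[-]
After op 2 [order #2] limit_buy(price=105, qty=3): fills=none; bids=[#2:3@105] asks=[-]
After op 3 [order #3] limit_buy(price=100, qty=9): fills=none; bids=[#2:3@105 #3:9@100] asks=[-]
After op 4 [order #4] limit_buy(price=102, qty=7): fills=none; bids=[#2:3@105 #4:7@102 #3:9@100] asks=[-]
After op 5 [order #5] limit_buy(price=96, qty=2): fills=none; bids=[#2:3@105 #4:7@102 #3:9@100 #5:2@96] asks=[-]
After op 6 [order #6] market_sell(qty=2): fills=#2x#6:2@105; bids=[#2:1@105 #4:7@102 #3:9@100 #5:2@96] asks=[-]
After op 7 [order #7] limit_buy(price=103, qty=1): fills=none; bids=[#2:1@105 #7:1@103 #4:7@102 #3:9@100 #5:2@96] asks=[-]
After op 8 [order #8] limit_buy(price=102, qty=5): fills=none; bids=[#2:1@105 #7:1@103 #4:7@102 #8:5@102 #3:9@100 #5:2@96] asks=[-]
After op 9 [order #9] limit_sell(price=105, qty=9): fills=#2x#9:1@105; bids=[#7:1@103 #4:7@102 #8:5@102 #3:9@100 #5:2@96] asks=[#9:8@105]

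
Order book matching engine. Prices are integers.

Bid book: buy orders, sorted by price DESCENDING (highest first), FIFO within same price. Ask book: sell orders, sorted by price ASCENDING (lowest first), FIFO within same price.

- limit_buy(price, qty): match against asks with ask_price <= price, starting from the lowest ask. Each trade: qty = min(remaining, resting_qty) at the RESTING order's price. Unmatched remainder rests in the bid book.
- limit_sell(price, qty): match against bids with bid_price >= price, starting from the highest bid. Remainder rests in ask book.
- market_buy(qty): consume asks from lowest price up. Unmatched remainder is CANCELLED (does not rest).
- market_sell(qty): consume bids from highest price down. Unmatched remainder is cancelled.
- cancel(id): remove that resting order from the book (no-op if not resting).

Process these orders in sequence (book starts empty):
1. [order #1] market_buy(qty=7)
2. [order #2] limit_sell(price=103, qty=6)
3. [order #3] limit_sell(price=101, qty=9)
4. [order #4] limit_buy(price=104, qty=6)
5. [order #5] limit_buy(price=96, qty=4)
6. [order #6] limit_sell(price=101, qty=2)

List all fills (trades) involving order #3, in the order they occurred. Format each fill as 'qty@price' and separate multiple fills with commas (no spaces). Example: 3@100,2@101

After op 1 [order #1] market_buy(qty=7): fills=none; bids=[-] asks=[-]
After op 2 [order #2] limit_sell(price=103, qty=6): fills=none; bids=[-] asks=[#2:6@103]
After op 3 [order #3] limit_sell(price=101, qty=9): fills=none; bids=[-] asks=[#3:9@101 #2:6@103]
After op 4 [order #4] limit_buy(price=104, qty=6): fills=#4x#3:6@101; bids=[-] asks=[#3:3@101 #2:6@103]
After op 5 [order #5] limit_buy(price=96, qty=4): fills=none; bids=[#5:4@96] asks=[#3:3@101 #2:6@103]
After op 6 [order #6] limit_sell(price=101, qty=2): fills=none; bids=[#5:4@96] asks=[#3:3@101 #6:2@101 #2:6@103]

Answer: 6@101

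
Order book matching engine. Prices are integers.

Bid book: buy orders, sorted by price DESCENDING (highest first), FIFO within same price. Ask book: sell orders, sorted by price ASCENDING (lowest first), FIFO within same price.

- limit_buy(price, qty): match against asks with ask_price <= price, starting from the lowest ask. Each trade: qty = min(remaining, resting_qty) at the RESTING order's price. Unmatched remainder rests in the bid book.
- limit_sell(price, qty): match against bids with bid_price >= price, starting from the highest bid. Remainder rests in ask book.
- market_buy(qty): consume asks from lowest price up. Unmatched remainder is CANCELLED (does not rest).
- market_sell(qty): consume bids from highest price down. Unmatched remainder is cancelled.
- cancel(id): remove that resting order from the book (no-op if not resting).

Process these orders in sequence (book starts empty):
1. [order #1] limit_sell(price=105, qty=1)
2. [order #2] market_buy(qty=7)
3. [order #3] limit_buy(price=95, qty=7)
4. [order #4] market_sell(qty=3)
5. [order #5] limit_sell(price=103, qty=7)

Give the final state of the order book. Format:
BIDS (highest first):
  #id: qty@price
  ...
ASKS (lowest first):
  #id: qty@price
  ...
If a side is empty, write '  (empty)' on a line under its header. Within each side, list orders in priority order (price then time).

After op 1 [order #1] limit_sell(price=105, qty=1): fills=none; bids=[-] asks=[#1:1@105]
After op 2 [order #2] market_buy(qty=7): fills=#2x#1:1@105; bids=[-] asks=[-]
After op 3 [order #3] limit_buy(price=95, qty=7): fills=none; bids=[#3:7@95] asks=[-]
After op 4 [order #4] market_sell(qty=3): fills=#3x#4:3@95; bids=[#3:4@95] asks=[-]
After op 5 [order #5] limit_sell(price=103, qty=7): fills=none; bids=[#3:4@95] asks=[#5:7@103]

Answer: BIDS (highest first):
  #3: 4@95
ASKS (lowest first):
  #5: 7@103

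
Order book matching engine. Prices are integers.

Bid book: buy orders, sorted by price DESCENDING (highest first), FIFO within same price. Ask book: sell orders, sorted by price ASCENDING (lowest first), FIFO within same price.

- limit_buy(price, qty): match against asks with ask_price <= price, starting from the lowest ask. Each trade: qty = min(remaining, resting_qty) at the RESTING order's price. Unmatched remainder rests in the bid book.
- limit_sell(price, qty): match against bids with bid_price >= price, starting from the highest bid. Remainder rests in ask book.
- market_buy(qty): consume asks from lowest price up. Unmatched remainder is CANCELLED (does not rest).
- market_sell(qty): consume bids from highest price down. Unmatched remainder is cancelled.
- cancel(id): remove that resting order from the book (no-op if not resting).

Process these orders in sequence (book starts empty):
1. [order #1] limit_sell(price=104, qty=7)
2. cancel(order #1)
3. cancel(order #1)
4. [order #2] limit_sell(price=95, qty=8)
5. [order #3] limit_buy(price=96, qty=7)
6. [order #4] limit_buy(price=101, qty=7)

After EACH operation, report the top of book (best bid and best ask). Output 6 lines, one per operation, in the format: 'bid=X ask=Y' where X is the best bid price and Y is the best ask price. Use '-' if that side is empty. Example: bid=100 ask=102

Answer: bid=- ask=104
bid=- ask=-
bid=- ask=-
bid=- ask=95
bid=- ask=95
bid=101 ask=-

Derivation:
After op 1 [order #1] limit_sell(price=104, qty=7): fills=none; bids=[-] asks=[#1:7@104]
After op 2 cancel(order #1): fills=none; bids=[-] asks=[-]
After op 3 cancel(order #1): fills=none; bids=[-] asks=[-]
After op 4 [order #2] limit_sell(price=95, qty=8): fills=none; bids=[-] asks=[#2:8@95]
After op 5 [order #3] limit_buy(price=96, qty=7): fills=#3x#2:7@95; bids=[-] asks=[#2:1@95]
After op 6 [order #4] limit_buy(price=101, qty=7): fills=#4x#2:1@95; bids=[#4:6@101] asks=[-]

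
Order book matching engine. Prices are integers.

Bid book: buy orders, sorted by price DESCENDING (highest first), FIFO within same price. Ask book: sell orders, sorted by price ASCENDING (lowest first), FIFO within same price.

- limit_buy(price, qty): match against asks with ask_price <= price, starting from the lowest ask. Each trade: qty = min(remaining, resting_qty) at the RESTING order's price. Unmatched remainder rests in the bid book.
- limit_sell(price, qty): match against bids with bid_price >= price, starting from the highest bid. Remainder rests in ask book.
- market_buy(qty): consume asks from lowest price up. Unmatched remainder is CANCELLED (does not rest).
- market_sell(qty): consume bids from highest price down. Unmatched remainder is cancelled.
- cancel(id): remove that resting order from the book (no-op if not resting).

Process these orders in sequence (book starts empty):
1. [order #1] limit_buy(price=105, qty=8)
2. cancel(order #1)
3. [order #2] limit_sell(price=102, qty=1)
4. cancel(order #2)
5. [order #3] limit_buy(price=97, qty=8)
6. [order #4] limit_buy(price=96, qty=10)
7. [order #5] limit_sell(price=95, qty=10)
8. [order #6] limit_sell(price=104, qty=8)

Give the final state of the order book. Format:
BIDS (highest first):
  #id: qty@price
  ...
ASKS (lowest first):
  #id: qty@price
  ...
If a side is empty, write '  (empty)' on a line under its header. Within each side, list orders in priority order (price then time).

Answer: BIDS (highest first):
  #4: 8@96
ASKS (lowest first):
  #6: 8@104

Derivation:
After op 1 [order #1] limit_buy(price=105, qty=8): fills=none; bids=[#1:8@105] asks=[-]
After op 2 cancel(order #1): fills=none; bids=[-] asks=[-]
After op 3 [order #2] limit_sell(price=102, qty=1): fills=none; bids=[-] asks=[#2:1@102]
After op 4 cancel(order #2): fills=none; bids=[-] asks=[-]
After op 5 [order #3] limit_buy(price=97, qty=8): fills=none; bids=[#3:8@97] asks=[-]
After op 6 [order #4] limit_buy(price=96, qty=10): fills=none; bids=[#3:8@97 #4:10@96] asks=[-]
After op 7 [order #5] limit_sell(price=95, qty=10): fills=#3x#5:8@97 #4x#5:2@96; bids=[#4:8@96] asks=[-]
After op 8 [order #6] limit_sell(price=104, qty=8): fills=none; bids=[#4:8@96] asks=[#6:8@104]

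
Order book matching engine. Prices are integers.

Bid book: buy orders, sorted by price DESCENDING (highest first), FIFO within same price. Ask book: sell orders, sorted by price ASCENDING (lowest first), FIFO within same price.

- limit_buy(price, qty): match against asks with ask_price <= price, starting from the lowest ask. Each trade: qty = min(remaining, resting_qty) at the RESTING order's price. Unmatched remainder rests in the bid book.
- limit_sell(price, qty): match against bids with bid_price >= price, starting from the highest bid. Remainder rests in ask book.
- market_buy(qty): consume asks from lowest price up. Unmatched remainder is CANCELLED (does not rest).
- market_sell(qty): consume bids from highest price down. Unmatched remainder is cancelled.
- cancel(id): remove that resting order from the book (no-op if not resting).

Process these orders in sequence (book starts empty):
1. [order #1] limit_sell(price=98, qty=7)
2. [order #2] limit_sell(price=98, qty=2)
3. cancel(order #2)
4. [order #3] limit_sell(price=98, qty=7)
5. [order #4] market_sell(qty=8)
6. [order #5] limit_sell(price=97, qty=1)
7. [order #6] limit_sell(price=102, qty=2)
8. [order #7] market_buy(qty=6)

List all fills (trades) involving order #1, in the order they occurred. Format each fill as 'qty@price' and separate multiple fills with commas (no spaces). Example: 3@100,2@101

After op 1 [order #1] limit_sell(price=98, qty=7): fills=none; bids=[-] asks=[#1:7@98]
After op 2 [order #2] limit_sell(price=98, qty=2): fills=none; bids=[-] asks=[#1:7@98 #2:2@98]
After op 3 cancel(order #2): fills=none; bids=[-] asks=[#1:7@98]
After op 4 [order #3] limit_sell(price=98, qty=7): fills=none; bids=[-] asks=[#1:7@98 #3:7@98]
After op 5 [order #4] market_sell(qty=8): fills=none; bids=[-] asks=[#1:7@98 #3:7@98]
After op 6 [order #5] limit_sell(price=97, qty=1): fills=none; bids=[-] asks=[#5:1@97 #1:7@98 #3:7@98]
After op 7 [order #6] limit_sell(price=102, qty=2): fills=none; bids=[-] asks=[#5:1@97 #1:7@98 #3:7@98 #6:2@102]
After op 8 [order #7] market_buy(qty=6): fills=#7x#5:1@97 #7x#1:5@98; bids=[-] asks=[#1:2@98 #3:7@98 #6:2@102]

Answer: 5@98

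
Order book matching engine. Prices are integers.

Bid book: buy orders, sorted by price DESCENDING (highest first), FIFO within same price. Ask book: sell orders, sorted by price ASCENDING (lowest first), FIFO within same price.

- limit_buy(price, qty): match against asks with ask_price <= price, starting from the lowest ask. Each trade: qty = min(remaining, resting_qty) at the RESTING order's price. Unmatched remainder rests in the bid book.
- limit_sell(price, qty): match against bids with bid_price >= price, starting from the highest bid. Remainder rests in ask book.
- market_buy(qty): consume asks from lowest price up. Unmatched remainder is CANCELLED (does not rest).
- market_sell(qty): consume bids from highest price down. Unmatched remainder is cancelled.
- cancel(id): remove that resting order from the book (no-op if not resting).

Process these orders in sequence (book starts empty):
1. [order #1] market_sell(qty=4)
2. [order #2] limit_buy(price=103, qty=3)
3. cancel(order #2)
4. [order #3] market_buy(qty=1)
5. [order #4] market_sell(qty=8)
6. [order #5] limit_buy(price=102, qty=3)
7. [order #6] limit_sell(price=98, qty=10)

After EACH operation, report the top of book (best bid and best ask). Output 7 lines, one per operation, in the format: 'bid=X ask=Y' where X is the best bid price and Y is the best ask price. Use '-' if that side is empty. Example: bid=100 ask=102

Answer: bid=- ask=-
bid=103 ask=-
bid=- ask=-
bid=- ask=-
bid=- ask=-
bid=102 ask=-
bid=- ask=98

Derivation:
After op 1 [order #1] market_sell(qty=4): fills=none; bids=[-] asks=[-]
After op 2 [order #2] limit_buy(price=103, qty=3): fills=none; bids=[#2:3@103] asks=[-]
After op 3 cancel(order #2): fills=none; bids=[-] asks=[-]
After op 4 [order #3] market_buy(qty=1): fills=none; bids=[-] asks=[-]
After op 5 [order #4] market_sell(qty=8): fills=none; bids=[-] asks=[-]
After op 6 [order #5] limit_buy(price=102, qty=3): fills=none; bids=[#5:3@102] asks=[-]
After op 7 [order #6] limit_sell(price=98, qty=10): fills=#5x#6:3@102; bids=[-] asks=[#6:7@98]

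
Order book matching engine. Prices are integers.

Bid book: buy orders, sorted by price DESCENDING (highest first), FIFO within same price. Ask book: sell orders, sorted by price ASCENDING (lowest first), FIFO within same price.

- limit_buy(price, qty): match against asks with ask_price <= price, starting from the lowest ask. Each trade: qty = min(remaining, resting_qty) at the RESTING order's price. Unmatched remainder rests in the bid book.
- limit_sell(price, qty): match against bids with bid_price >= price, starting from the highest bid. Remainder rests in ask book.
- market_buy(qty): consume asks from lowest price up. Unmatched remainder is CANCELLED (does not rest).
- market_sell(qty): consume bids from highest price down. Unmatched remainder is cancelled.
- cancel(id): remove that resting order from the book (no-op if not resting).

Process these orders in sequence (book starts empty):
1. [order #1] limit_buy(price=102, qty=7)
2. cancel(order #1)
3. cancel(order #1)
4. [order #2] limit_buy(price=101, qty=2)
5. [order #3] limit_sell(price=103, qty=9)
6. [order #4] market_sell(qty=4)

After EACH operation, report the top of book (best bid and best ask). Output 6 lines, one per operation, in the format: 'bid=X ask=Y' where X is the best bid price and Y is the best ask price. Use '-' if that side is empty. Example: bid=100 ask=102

Answer: bid=102 ask=-
bid=- ask=-
bid=- ask=-
bid=101 ask=-
bid=101 ask=103
bid=- ask=103

Derivation:
After op 1 [order #1] limit_buy(price=102, qty=7): fills=none; bids=[#1:7@102] asks=[-]
After op 2 cancel(order #1): fills=none; bids=[-] asks=[-]
After op 3 cancel(order #1): fills=none; bids=[-] asks=[-]
After op 4 [order #2] limit_buy(price=101, qty=2): fills=none; bids=[#2:2@101] asks=[-]
After op 5 [order #3] limit_sell(price=103, qty=9): fills=none; bids=[#2:2@101] asks=[#3:9@103]
After op 6 [order #4] market_sell(qty=4): fills=#2x#4:2@101; bids=[-] asks=[#3:9@103]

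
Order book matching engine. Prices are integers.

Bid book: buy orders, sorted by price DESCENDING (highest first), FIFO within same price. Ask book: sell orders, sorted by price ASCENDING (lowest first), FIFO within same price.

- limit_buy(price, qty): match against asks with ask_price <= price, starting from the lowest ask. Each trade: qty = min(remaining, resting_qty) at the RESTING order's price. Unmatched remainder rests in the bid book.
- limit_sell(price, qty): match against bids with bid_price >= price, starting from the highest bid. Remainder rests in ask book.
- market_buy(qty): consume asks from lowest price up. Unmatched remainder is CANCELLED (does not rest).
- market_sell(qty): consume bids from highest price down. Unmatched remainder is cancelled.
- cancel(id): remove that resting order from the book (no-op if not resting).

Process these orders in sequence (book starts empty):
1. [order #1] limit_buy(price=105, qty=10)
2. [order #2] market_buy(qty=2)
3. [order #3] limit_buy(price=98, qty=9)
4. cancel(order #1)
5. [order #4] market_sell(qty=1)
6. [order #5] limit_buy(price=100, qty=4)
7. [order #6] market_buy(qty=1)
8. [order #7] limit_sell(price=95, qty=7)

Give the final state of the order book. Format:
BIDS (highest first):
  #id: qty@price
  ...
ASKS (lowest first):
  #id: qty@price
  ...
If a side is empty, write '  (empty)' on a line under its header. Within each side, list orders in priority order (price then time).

After op 1 [order #1] limit_buy(price=105, qty=10): fills=none; bids=[#1:10@105] asks=[-]
After op 2 [order #2] market_buy(qty=2): fills=none; bids=[#1:10@105] asks=[-]
After op 3 [order #3] limit_buy(price=98, qty=9): fills=none; bids=[#1:10@105 #3:9@98] asks=[-]
After op 4 cancel(order #1): fills=none; bids=[#3:9@98] asks=[-]
After op 5 [order #4] market_sell(qty=1): fills=#3x#4:1@98; bids=[#3:8@98] asks=[-]
After op 6 [order #5] limit_buy(price=100, qty=4): fills=none; bids=[#5:4@100 #3:8@98] asks=[-]
After op 7 [order #6] market_buy(qty=1): fills=none; bids=[#5:4@100 #3:8@98] asks=[-]
After op 8 [order #7] limit_sell(price=95, qty=7): fills=#5x#7:4@100 #3x#7:3@98; bids=[#3:5@98] asks=[-]

Answer: BIDS (highest first):
  #3: 5@98
ASKS (lowest first):
  (empty)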